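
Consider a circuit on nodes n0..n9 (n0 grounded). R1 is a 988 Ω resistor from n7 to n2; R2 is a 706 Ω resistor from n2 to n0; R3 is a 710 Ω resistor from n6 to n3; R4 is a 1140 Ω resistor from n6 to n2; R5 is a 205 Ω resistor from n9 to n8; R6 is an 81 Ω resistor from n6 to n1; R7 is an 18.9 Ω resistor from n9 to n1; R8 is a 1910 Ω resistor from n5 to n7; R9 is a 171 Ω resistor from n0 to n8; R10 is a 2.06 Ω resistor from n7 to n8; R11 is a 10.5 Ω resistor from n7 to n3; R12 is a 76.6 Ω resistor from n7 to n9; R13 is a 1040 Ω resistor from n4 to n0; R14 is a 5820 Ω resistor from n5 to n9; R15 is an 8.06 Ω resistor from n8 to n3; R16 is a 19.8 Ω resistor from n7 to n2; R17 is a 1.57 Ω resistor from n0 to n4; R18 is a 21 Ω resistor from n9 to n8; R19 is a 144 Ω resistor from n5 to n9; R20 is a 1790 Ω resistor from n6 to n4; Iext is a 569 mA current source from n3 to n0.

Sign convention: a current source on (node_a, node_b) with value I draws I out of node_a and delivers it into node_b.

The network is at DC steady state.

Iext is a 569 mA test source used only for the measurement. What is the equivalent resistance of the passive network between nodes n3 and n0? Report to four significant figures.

R_eq = 133.5 Ω

MNA unknowns: 9 node voltages V₁..V_9
R1: Y=0.001012 on G[7,2]
R2: Y=0.001416 on G[2,0]
R3: Y=0.001408 on G[6,3]
R4: Y=0.0008772 on G[6,2]
R5: Y=0.004878 on G[9,8]
R6: Y=0.01235 on G[6,1]
R7: Y=0.05291 on G[9,1]
R8: Y=0.0005236 on G[5,7]
R9: Y=0.005848 on G[0,8]
R10: Y=0.4854 on G[7,8]
R11: Y=0.09524 on G[7,3]
R12: Y=0.01305 on G[7,9]
R13: Y=0.0009615 on G[4,0]
R14: Y=0.0001718 on G[5,9]
R15: Y=0.1241 on G[8,3]
R16: Y=0.05051 on G[7,2]
R17: Y=0.6369 on G[0,4]
R18: Y=0.04762 on G[9,8]
R19: Y=0.006944 on G[5,9]
R20: Y=0.0005587 on G[6,4]
Iext: z[3]−=0.569, z[0]+=0.569
solve → V1=-72.35, V2=-71.54, V3=-75.95, V4=-0.06123, V5=-72.94, V6=-69.98, V7=-73.54, V8=-73.29, V9=-72.90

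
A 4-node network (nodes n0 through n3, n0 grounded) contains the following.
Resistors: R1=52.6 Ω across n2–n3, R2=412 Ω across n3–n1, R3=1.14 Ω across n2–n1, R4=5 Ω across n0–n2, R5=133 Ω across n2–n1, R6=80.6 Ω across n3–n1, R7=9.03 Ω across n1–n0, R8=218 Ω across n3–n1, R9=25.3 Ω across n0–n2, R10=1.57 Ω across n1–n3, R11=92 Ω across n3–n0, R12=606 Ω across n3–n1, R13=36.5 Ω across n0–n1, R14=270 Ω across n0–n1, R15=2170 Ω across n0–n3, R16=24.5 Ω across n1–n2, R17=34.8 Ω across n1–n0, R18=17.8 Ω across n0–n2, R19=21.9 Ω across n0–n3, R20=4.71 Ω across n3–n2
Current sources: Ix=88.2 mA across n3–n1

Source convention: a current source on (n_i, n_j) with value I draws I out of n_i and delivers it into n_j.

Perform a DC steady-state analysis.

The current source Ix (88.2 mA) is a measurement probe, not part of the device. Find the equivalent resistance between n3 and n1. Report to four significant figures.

R_eq = 1.129 Ω

Element admittances at DC:
  Y(R1) = 0.01901 S between n2,n3
  Y(R2) = 0.002427 S between n3,n1
  Y(R3) = 0.8772 S between n2,n1
  Y(R4) = 0.2000 S between n0,n2
  Y(R5) = 0.007519 S between n2,n1
  Y(R6) = 0.01241 S between n3,n1
  Y(R7) = 0.1107 S between n1,n0
  Y(R8) = 0.004587 S between n3,n1
  Y(R9) = 0.03953 S between n0,n2
  Y(R10) = 0.6369 S between n1,n3
  Y(R11) = 0.01087 S between n3,n0
  Y(R12) = 0.001650 S between n3,n1
  Y(R13) = 0.02740 S between n0,n1
  Y(R14) = 0.003704 S between n0,n1
  Y(R15) = 0.0004608 S between n0,n3
  Y(R16) = 0.04082 S between n1,n2
  Y(R17) = 0.02874 S between n1,n0
  Y(R18) = 0.05618 S between n0,n2
  Y(R19) = 0.04566 S between n0,n3
  Y(R20) = 0.2123 S between n3,n2
  Ix: injects 0.0882 A into n1 (from n3)
Assemble and solve the 3×3 MNA system:
  V(n1)=0.02237  V(n2)=0.001966  V(n3)=-0.07716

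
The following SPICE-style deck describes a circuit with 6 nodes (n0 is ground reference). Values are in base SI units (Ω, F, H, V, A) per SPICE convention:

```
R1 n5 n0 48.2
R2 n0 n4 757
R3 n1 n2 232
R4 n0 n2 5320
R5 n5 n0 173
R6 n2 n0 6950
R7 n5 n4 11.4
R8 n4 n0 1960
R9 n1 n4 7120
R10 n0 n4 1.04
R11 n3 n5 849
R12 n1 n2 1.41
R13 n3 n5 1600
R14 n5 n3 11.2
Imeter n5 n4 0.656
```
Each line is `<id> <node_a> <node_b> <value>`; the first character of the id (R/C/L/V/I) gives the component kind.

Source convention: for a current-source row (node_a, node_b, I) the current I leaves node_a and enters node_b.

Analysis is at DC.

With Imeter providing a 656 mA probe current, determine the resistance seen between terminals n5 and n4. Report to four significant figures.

R_eq = 8.808 Ω

Apply KCL at each of the 5 non-ground nodes and solve the resulting linear system.
Node n1: branches {R3, R9, R12} → V_1 = 0.04605
Node n2: branches {R3, R4, R6, R12} → V_2 = 0.04603
Node n3: branches {R11, R13, R14} → V_3 = -5.623
Node n4: branches {R2, R7, R8, R9, R10, Imeter} → V_4 = 0.1548
Node n5: branches {R1, R5, R7, R11, R13, R14, Imeter} → V_5 = -5.623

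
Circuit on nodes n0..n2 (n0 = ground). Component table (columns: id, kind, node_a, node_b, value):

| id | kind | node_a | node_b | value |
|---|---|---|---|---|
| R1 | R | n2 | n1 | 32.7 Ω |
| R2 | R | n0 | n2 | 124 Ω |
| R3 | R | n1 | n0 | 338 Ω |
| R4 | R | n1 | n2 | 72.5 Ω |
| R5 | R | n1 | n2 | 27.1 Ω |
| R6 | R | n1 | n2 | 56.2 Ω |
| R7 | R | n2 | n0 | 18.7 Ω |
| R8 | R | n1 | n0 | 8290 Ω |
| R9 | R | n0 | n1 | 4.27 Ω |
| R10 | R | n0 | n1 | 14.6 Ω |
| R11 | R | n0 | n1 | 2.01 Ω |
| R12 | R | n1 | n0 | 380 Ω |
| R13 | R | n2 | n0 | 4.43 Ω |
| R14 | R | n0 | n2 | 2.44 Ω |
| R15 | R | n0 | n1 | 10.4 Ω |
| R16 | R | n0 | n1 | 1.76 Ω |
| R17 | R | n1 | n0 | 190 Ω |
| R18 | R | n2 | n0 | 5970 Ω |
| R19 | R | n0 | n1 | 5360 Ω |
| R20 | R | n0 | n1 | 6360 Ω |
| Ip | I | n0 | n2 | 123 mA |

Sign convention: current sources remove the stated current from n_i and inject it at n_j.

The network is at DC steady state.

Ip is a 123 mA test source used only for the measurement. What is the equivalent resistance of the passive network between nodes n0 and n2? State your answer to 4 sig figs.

R_eq = 1.266 Ω

Apply KCL at each of the 2 non-ground nodes and solve the resulting linear system.
Node n1: branches {R1, R3, R4, R5, R6, R8, R9, R10, R11, R12, R15, R16, R17, R19, R20} → V_1 = 0.009792
Node n2: branches {R1, R2, R4, R5, R6, R7, R13, R14, R18, Ip} → V_2 = 0.1557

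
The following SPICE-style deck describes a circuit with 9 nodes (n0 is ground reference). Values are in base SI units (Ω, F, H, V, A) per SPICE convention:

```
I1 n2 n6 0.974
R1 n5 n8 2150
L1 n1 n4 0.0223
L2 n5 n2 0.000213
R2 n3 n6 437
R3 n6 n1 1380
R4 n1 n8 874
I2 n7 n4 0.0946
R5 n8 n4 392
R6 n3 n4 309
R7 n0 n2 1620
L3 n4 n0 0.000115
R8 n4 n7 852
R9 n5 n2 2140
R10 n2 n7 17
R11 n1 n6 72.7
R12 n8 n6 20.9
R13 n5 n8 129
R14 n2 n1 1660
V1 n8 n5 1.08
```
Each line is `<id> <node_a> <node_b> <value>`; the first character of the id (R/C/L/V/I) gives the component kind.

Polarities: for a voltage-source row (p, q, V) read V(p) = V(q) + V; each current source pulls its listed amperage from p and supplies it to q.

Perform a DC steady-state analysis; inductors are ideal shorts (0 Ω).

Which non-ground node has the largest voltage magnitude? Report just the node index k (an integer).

Element admittances at DC:
  I1: injects 0.974 A into n6 (from n2)
  Y(R1) = 0.0004651 S between n5,n8
  L1: short n1↔n4 (DC inductor)
  L2: short n5↔n2 (DC inductor)
  Y(R2) = 0.002288 S between n3,n6
  Y(R3) = 0.0007246 S between n6,n1
  Y(R4) = 0.001144 S between n1,n8
  I2: injects 0.0946 A into n4 (from n7)
  Y(R5) = 0.002551 S between n8,n4
  Y(R6) = 0.003236 S between n3,n4
  Y(R7) = 0.0006173 S between n0,n2
  L3: short n4↔n0 (DC inductor)
  Y(R8) = 0.001174 S between n4,n7
  Y(R9) = 0.0004673 S between n5,n2
  Y(R10) = 0.05882 S between n2,n7
  Y(R11) = 0.01376 S between n1,n6
  Y(R12) = 0.04785 S between n8,n6
  Y(R13) = 0.007752 S between n5,n8
  Y(R14) = 0.0006024 S between n2,n1
  V1: constraint V(n8)−V(n5) = 1.08
Assemble and solve the 12×12 MNA system:
  V(n1)=0.000  V(n2)=-19.58  V(n3)=0.5771  V(n4)=0.000  V(n5)=-19.58  V(n6)=1.393  V(n7)=-20.78  V(n8)=-18.50
  i(L1)=-0.01279  i(L2)=1.020  i(L3)=0.01209  i(V1)=1.011

7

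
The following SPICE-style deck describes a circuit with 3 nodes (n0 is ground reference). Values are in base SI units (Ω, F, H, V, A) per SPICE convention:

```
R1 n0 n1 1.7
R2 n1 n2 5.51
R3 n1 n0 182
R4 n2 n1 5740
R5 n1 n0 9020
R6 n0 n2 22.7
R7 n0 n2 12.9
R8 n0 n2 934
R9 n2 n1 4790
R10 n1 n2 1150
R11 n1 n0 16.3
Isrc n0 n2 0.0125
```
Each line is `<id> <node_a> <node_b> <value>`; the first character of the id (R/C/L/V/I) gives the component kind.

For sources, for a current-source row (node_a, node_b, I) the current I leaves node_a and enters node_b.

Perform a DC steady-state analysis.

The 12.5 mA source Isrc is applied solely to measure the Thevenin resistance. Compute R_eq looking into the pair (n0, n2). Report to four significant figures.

Element admittances at DC:
  Y(R1) = 0.5882 S between n0,n1
  Y(R2) = 0.1815 S between n1,n2
  Y(R3) = 0.005495 S between n1,n0
  Y(R4) = 0.0001742 S between n2,n1
  Y(R5) = 0.0001109 S between n1,n0
  Y(R6) = 0.04405 S between n0,n2
  Y(R7) = 0.07752 S between n0,n2
  Y(R8) = 0.001071 S between n0,n2
  Y(R9) = 0.0002088 S between n2,n1
  Y(R10) = 0.0008696 S between n1,n2
  Y(R11) = 0.06135 S between n1,n0
  Isrc: injects 0.0125 A into n2 (from n0)
Assemble and solve the 2×2 MNA system:
  V(n1)=0.01027  V(n2)=0.04708

R_eq = 3.766 Ω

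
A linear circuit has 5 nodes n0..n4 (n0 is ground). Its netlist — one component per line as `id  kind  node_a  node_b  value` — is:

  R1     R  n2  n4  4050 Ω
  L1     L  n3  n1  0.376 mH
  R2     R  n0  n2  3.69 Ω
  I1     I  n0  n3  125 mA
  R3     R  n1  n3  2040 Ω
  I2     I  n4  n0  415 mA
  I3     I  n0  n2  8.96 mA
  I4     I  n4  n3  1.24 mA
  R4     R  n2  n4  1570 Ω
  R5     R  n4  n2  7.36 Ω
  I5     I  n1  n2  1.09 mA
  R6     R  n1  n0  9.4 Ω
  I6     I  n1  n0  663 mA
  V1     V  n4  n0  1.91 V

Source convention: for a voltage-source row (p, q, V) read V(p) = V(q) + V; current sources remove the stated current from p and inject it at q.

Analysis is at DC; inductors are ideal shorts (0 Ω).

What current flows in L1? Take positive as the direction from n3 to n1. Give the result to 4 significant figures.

MNA unknowns: 4 node voltages V₁..V_4 plus 2 source currents (L1, V1)
R1: Y=0.0002469 on G[2,4]
L1: row V3−V1=0, i_L1 at 3,1
R2: Y=0.2710 on G[0,2]
I1: z[0]−=0.125, z[3]+=0.125
R3: Y=0.0004902 on G[1,3]
I2: z[4]−=0.415, z[0]+=0.415
I3: z[0]−=0.00896, z[2]+=0.00896
I4: z[4]−=0.00124, z[3]+=0.00124
R4: Y=0.0006369 on G[2,4]
R5: Y=0.1359 on G[4,2]
I5: z[1]−=0.00109, z[2]+=0.00109
R6: Y=0.1064 on G[1,0]
I6: z[1]−=0.663, z[0]+=0.663
V1: row V4−V0=1.91, i_V1 at 4,0
solve → V1=-5.056, V2=0.6652, V3=-5.056, V4=1.910
aux → i_L1=0.1262, i_V1=-0.5865

0.1262 A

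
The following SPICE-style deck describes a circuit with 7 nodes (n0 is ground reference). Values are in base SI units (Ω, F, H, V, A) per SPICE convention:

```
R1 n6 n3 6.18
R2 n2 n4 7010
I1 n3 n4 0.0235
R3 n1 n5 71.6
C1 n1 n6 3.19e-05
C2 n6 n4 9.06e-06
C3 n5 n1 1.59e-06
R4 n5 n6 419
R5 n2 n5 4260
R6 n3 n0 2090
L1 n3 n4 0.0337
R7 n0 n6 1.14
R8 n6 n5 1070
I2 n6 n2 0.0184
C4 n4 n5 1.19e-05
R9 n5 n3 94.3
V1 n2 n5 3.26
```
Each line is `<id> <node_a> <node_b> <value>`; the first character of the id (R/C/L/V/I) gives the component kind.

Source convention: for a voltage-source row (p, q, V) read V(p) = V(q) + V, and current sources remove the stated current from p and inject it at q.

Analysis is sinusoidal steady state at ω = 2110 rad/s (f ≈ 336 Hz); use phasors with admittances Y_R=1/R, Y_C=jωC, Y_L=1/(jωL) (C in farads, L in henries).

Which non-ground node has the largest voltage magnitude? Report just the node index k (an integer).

MNA unknowns: 6 node voltages V₁..V_6 plus 1 source current (V1)
R1: Y=0.1618+0.000j on G[6,3]
R2: Y=0.0001427+0.000j on G[2,4]
I1: z[3]−=0.0235, z[4]+=0.0235
R3: Y=0.01397+0.000j on G[1,5]
C1: Y=0.000+0.06731j on G[1,6]
C2: Y=0.000+0.01912j on G[6,4]
C3: Y=0.000+0.003355j on G[5,1]
R4: Y=0.002387+0.000j on G[5,6]
R5: Y=0.0002347+0.000j on G[2,5]
R6: Y=0.0004785+0.000j on G[3,0]
L1: Y=0.000-0.01406j on G[3,4]
R7: Y=0.8772+0.000j on G[0,6]
R8: Y=0.0009346+0.000j on G[6,5]
I2: z[6]−=0.0184, z[2]+=0.0184
C4: Y=0.000+0.02511j on G[4,5]
R9: Y=0.01060+0.000j on G[5,3]
V1: row V2−V5=3.26, i_V1 at 2,5
solve → V1=0.02040-0.2487j, V2=4.436-0.4284j, V3=-0.1427-0.1231j, V4=1.049-1.094j, V5=1.176-0.4284j, V6=7.784e-05+6.716e-05j
aux → i_V1=0.01715-9.499e-05j

2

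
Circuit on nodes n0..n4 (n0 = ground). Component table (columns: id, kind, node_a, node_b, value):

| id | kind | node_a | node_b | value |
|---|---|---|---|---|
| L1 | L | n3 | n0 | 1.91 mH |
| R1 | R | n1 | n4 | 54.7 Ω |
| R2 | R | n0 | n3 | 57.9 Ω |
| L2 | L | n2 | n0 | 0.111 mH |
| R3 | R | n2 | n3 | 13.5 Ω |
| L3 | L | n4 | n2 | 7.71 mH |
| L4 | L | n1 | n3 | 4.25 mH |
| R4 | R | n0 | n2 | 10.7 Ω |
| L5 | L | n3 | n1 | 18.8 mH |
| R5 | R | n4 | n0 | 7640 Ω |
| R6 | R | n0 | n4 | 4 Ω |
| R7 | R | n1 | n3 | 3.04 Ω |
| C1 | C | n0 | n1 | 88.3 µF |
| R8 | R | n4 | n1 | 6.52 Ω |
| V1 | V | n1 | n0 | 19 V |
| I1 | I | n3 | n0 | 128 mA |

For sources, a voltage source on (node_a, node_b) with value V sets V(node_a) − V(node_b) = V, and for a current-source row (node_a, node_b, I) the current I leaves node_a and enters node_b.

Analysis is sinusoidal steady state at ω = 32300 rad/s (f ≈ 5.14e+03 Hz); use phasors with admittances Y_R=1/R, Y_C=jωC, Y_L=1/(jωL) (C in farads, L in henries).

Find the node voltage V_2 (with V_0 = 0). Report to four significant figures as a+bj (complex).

1.586+2.933j V

MNA unknowns: 4 node voltages V₁..V_4 plus 1 source current (V1)
L1: Y=0.000-0.01621j on G[3,0]
R1: Y=0.01828+0.000j on G[1,4]
R2: Y=0.01727+0.000j on G[0,3]
L2: Y=0.000-0.2789j on G[2,0]
R3: Y=0.07407+0.000j on G[2,3]
L3: Y=0.000-0.004016j on G[4,2]
L4: Y=0.000-0.007285j on G[1,3]
R4: Y=0.09346+0.000j on G[0,2]
L5: Y=0.000-0.001647j on G[3,1]
R5: Y=0.0001309+0.000j on G[4,0]
R6: Y=0.2500+0.000j on G[0,4]
R7: Y=0.3289+0.000j on G[1,3]
C1: Y=0.000+2.852j on G[0,1]
R8: Y=0.1534+0.000j on G[4,1]
V1: row V1−V0=19, i_V1 at 1,0
I1: z[3]−=0.128, z[0]+=0.128
solve → V1=19.00+0.000j, V2=1.586+2.933j, V3=14.79+0.9976j, V4=7.760+0.05878j
aux → i_V1=-3.307-53.81j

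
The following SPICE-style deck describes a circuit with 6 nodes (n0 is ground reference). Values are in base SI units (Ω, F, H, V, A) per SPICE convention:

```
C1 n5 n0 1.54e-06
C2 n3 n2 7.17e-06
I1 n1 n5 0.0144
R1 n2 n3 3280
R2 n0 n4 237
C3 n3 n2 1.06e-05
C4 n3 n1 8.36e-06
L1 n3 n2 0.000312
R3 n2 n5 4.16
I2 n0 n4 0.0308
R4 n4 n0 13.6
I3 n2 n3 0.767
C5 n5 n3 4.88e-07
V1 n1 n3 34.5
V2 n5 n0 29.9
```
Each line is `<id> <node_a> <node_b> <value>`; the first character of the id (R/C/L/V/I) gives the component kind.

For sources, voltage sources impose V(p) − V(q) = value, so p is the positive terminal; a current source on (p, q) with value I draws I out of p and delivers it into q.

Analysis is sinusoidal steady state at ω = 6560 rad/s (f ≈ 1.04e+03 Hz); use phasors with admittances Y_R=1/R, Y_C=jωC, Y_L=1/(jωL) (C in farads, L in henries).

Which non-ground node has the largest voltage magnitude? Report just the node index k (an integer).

1

Apply KCL at each of the 5 non-ground nodes and solve the resulting linear system.
Node n1: branches {I1, C4, V1} → V_1 = 64.37+2.041j
Node n2: branches {C2, R1, C3, L1, R3, I3} → V_2 = 29.87+0.0004171j
Node n3: branches {C2, R1, C3, C4, L1, I3, C5, V1} → V_3 = 29.87+2.041j
Node n4: branches {R2, I2, R4} → V_4 = 0.3961+0.000j
Node n5: branches {C1, I1, R3, C5, V2} → V_5 = 29.90+0.000j
Source currents: i(V1)=-0.01440-1.892j, i(V2)=0.000-0.3021j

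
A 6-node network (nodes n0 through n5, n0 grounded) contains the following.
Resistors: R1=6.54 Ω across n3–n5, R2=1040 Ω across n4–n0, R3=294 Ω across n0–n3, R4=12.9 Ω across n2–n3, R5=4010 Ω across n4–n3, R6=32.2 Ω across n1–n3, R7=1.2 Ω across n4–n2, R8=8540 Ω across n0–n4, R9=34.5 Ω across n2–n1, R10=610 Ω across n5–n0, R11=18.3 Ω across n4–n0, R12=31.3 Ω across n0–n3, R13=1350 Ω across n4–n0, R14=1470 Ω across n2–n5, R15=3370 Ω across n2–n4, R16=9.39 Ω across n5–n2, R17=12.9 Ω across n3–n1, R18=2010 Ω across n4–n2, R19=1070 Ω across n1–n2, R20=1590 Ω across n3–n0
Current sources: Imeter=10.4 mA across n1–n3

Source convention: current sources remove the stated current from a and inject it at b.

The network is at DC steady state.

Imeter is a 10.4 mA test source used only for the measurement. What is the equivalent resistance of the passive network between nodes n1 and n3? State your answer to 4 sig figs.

Element admittances at DC:
  Y(R1) = 0.1529 S between n3,n5
  Y(R2) = 0.0009615 S between n4,n0
  Y(R3) = 0.003401 S between n0,n3
  Y(R4) = 0.07752 S between n2,n3
  Y(R5) = 0.0002494 S between n4,n3
  Y(R6) = 0.03106 S between n1,n3
  Y(R7) = 0.8333 S between n4,n2
  Y(R8) = 0.0001171 S between n0,n4
  Y(R9) = 0.02899 S between n2,n1
  Y(R10) = 0.001639 S between n5,n0
  Y(R11) = 0.05464 S between n4,n0
  Y(R12) = 0.03195 S between n0,n3
  Y(R13) = 0.0007407 S between n4,n0
  Y(R14) = 0.0006803 S between n2,n5
  Y(R15) = 0.0002967 S between n2,n4
  Y(R16) = 0.1065 S between n5,n2
  Y(R17) = 0.07752 S between n3,n1
  Y(R18) = 0.0004975 S between n4,n2
  Y(R19) = 0.0009346 S between n1,n2
  Y(R20) = 0.0006289 S between n3,n0
  Imeter: injects 0.0104 A into n3 (from n1)
Assemble and solve the 5×5 MNA system:
  V(n1)=-0.07055  V(n2)=-0.004941  V(n3)=0.007159  V(n4)=-0.004624  V(n5)=0.002159

R_eq = 7.472 Ω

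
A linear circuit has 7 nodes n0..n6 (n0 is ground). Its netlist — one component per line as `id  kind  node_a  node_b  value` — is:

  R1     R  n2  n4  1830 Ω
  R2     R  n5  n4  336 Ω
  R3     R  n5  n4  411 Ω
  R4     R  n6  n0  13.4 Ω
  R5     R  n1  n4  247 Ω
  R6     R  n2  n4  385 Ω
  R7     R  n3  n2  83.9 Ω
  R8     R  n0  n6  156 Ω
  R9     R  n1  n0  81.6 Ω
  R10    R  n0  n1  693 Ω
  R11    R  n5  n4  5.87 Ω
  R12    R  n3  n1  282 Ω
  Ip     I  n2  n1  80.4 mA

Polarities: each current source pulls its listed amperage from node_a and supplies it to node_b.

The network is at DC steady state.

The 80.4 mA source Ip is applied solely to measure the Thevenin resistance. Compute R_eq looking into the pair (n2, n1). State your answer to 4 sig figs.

MNA unknowns: 6 node voltages V₁..V_6
R1: Y=0.0005464 on G[2,4]
R2: Y=0.002976 on G[5,4]
R3: Y=0.002433 on G[5,4]
R4: Y=0.07463 on G[6,0]
R5: Y=0.004049 on G[1,4]
R6: Y=0.002597 on G[2,4]
R7: Y=0.01192 on G[3,2]
R8: Y=0.006410 on G[0,6]
R9: Y=0.01225 on G[1,0]
R10: Y=0.001443 on G[0,1]
R11: Y=0.1704 on G[5,4]
R12: Y=0.003546 on G[3,1]
Ip: z[2]−=0.0804, z[1]+=0.0804
solve → V1=0.000, V2=-17.86, V3=-13.76, V4=-7.805, V5=-7.805, V6=0.000

R_eq = 222.1 Ω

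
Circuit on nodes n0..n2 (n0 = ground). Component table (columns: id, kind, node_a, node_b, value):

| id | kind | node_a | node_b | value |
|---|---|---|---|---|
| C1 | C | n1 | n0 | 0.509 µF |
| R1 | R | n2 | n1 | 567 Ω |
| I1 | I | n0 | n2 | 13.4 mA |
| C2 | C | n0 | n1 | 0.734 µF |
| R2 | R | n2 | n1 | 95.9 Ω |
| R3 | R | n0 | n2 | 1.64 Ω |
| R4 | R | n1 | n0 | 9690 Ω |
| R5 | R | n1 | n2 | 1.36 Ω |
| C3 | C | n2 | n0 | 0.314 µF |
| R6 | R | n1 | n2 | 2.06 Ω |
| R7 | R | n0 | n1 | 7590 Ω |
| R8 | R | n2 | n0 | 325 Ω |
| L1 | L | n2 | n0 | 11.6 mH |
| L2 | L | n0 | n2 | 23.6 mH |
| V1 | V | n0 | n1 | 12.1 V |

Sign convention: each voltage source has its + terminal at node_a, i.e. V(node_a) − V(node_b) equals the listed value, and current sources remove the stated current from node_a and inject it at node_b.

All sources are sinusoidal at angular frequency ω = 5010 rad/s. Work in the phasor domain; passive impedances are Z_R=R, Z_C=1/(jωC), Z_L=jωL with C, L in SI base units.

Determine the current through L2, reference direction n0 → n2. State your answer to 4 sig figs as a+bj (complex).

Element admittances at ω=5010 rad/s:
  Y(C1) = 0.000+0.002550j S between n1,n0
  Y(R1) = 0.001764+0.000j S between n2,n1
  I1: injects 0.0134 A into n2 (from n0)
  Y(C2) = 0.000+0.003677j S between n0,n1
  Y(R2) = 0.01043+0.000j S between n2,n1
  Y(R3) = 0.6098+0.000j S between n0,n2
  Y(R4) = 0.0001032+0.000j S between n1,n0
  Y(R5) = 0.7353+0.000j S between n1,n2
  Y(C3) = 0.000+0.001573j S between n2,n0
  Y(R6) = 0.4854+0.000j S between n1,n2
  Y(R7) = 0.0001318+0.000j S between n0,n1
  Y(R8) = 0.003077+0.000j S between n2,n0
  Y(L1) = 0.000-0.01721j S between n2,n0
  Y(L2) = 0.000-0.008458j S between n0,n2
  V1: constraint V(n0)−V(n1) = 12.1
Assemble and solve the 3×3 MNA system:
  V(n1)=-12.10+0.000j  V(n2)=-8.074-0.1054j
  i(V1)=-4.967+0.05458j

0.0008913-0.06829j A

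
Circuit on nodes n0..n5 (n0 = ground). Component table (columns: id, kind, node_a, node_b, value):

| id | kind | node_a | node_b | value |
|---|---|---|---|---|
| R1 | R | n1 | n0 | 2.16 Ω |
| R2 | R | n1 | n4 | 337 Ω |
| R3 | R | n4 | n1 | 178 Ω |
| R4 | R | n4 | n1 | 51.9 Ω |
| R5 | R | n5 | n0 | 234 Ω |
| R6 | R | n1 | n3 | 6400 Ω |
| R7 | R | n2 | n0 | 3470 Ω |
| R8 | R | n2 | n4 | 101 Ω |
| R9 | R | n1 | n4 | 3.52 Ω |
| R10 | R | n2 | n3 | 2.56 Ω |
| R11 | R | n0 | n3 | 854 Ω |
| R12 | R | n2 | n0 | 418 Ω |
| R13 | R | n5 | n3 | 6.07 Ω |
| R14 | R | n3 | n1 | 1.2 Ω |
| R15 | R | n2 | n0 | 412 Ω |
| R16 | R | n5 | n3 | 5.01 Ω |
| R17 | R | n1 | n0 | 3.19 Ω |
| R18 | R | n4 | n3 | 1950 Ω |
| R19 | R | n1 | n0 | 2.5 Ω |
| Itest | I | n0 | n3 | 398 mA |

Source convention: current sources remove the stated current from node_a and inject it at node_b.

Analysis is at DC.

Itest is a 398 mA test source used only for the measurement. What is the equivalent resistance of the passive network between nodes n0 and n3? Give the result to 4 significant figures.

R_eq = 1.994 Ω

Element admittances at DC:
  Y(R1) = 0.4630 S between n1,n0
  Y(R2) = 0.002967 S between n1,n4
  Y(R3) = 0.005618 S between n4,n1
  Y(R4) = 0.01927 S between n4,n1
  Y(R5) = 0.004274 S between n5,n0
  Y(R6) = 0.0001563 S between n1,n3
  Y(R7) = 0.0002882 S between n2,n0
  Y(R8) = 0.009901 S between n2,n4
  Y(R9) = 0.2841 S between n1,n4
  Y(R10) = 0.3906 S between n2,n3
  Y(R11) = 0.001171 S between n0,n3
  Y(R12) = 0.002392 S between n2,n0
  Y(R13) = 0.1647 S between n5,n3
  Y(R14) = 0.8333 S between n3,n1
  Y(R15) = 0.002427 S between n2,n0
  Y(R16) = 0.1996 S between n5,n3
  Y(R17) = 0.3135 S between n1,n0
  Y(R18) = 0.0005128 S between n4,n3
  Y(R19) = 0.4000 S between n1,n0
  Itest: injects 0.398 A into n3 (from n0)
Assemble and solve the 5×5 MNA system:
  V(n1)=0.3313  V(n2)=0.7727  V(n3)=0.7936  V(n4)=0.3456  V(n5)=0.7844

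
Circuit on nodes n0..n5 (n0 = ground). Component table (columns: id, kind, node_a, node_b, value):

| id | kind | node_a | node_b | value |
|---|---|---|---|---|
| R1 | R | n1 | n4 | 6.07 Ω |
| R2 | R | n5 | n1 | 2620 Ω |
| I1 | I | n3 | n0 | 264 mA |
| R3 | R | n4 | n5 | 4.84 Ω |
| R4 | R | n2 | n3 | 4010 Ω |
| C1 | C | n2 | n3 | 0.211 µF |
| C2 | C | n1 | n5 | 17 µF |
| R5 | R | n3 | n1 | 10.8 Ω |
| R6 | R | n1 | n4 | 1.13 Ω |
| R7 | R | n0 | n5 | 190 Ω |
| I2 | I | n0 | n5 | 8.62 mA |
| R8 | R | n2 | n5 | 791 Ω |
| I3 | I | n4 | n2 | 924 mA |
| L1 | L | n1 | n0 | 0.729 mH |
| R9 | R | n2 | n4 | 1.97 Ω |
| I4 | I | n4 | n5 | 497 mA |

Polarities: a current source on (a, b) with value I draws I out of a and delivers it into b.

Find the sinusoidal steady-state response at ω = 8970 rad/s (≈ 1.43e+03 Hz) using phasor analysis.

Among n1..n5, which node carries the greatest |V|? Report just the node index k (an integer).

3

MNA unknowns: 5 node voltages V₁..V_5
R1: Y=0.1647+0.000j on G[1,4]
R2: Y=0.0003817+0.000j on G[5,1]
I1: z[3]−=0.264, z[0]+=0.264
R3: Y=0.2066+0.000j on G[4,5]
R4: Y=0.0002494+0.000j on G[2,3]
C1: Y=0.000+0.001893j on G[2,3]
C2: Y=0.000+0.1525j on G[1,5]
R5: Y=0.09259+0.000j on G[3,1]
R6: Y=0.8850+0.000j on G[1,4]
R7: Y=0.005263+0.000j on G[0,5]
I2: z[0]−=0.00862, z[5]+=0.00862
R8: Y=0.001264+0.000j on G[2,5]
I3: z[4]−=0.924, z[2]+=0.924
L1: Y=0.000-0.1529j on G[1,0]
R9: Y=0.5076+0.000j on G[2,4]
I4: z[4]−=0.497, z[5]+=0.497
solve → V1=-0.09852-1.715j, V2=1.551-1.930j, V3=-2.931-1.624j, V4=-0.2657-1.911j, V5=1.300-2.863j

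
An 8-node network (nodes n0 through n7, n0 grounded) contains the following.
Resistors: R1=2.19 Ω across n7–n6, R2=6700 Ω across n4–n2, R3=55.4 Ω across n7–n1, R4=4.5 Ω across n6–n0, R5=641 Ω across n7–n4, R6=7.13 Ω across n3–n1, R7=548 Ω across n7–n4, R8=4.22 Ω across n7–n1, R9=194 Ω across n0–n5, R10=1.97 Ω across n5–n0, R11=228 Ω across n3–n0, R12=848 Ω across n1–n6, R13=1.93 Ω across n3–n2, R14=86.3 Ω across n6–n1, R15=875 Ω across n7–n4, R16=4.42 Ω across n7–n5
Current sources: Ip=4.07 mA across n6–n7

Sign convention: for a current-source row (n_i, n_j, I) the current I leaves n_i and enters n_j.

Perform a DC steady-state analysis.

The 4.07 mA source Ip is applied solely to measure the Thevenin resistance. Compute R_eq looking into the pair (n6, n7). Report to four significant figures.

Element admittances at DC:
  Y(R1) = 0.4566 S between n7,n6
  Y(R2) = 0.0001493 S between n4,n2
  Y(R3) = 0.01805 S between n7,n1
  Y(R4) = 0.2222 S between n6,n0
  Y(R5) = 0.001560 S between n7,n4
  Y(R6) = 0.1403 S between n3,n1
  Y(R7) = 0.001825 S between n7,n4
  Y(R8) = 0.2370 S between n7,n1
  Y(R9) = 0.005155 S between n0,n5
  Y(R10) = 0.5076 S between n5,n0
  Y(R11) = 0.004386 S between n3,n0
  Y(R12) = 0.001179 S between n1,n6
  Y(R13) = 0.5181 S between n3,n2
  Y(R14) = 0.01159 S between n6,n1
  Y(R15) = 0.001143 S between n7,n4
  Y(R16) = 0.2262 S between n7,n5
  Ip: injects 0.00407 A into n7 (from n6)
Assemble and solve the 7×7 MNA system:
  V(n1)=0.003796  V(n2)=0.003682  V(n3)=0.003682  V(n4)=0.004185  V(n5)=0.001286  V(n6)=-0.003041  V(n7)=0.004202

R_eq = 1.779 Ω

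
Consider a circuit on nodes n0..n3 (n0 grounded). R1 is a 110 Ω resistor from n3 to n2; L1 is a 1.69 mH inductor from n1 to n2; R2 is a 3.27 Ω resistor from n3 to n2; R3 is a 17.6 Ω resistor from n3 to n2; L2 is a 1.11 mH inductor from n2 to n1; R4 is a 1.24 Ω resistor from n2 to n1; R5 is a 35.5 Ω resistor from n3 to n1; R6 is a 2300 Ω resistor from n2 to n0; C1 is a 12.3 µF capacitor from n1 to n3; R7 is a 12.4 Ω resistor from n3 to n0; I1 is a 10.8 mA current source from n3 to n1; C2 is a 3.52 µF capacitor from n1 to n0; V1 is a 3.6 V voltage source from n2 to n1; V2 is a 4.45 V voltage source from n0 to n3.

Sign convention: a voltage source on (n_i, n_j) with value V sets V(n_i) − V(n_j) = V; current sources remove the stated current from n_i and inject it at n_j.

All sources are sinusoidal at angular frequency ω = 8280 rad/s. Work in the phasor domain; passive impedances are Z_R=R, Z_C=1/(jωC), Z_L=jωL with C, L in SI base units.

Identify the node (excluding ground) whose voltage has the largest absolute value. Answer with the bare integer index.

1

Apply KCL at each of the 3 non-ground nodes and solve the resulting linear system.
Node n1: branches {L1, L2, R4, R5, C1, I1, C2, V1} → V_1 = -7.349+1.272j
Node n2: branches {R1, L1, R2, R3, L2, R4, R6, V1} → V_2 = -3.749+1.272j
Node n3: branches {R1, R2, R3, R5, C1, R7, I1, V2} → V_3 = -4.450+0.000j
Source currents: i(V1)=-3.162+0.1754j, i(V2)=-0.3976-0.2136j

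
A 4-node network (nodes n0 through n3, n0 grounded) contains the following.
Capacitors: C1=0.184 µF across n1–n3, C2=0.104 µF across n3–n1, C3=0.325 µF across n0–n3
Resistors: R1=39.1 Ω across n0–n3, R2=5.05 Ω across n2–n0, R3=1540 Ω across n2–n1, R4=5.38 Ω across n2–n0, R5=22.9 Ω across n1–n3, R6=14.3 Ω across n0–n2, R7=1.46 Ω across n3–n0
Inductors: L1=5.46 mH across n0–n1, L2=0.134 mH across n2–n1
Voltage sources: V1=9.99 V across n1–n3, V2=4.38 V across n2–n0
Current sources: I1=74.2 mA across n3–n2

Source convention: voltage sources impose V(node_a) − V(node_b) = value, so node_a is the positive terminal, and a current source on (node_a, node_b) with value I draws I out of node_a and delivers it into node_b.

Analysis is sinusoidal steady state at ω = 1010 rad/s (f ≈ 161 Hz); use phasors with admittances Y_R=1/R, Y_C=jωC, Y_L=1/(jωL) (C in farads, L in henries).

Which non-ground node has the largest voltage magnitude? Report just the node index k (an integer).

3

Element admittances at ω=1010 rad/s:
  Y(C1) = 0.000+0.0001858j S between n1,n3
  Y(R1) = 0.02558+0.000j S between n0,n3
  Y(R2) = 0.1980+0.000j S between n2,n0
  Y(L1) = 0.000-0.1813j S between n0,n1
  Y(R3) = 0.0006494+0.000j S between n2,n1
  Y(R4) = 0.1859+0.000j S between n2,n0
  Y(R5) = 0.04367+0.000j S between n1,n3
  Y(L2) = 0.000-7.389j S between n2,n1
  Y(C2) = 0.000+0.0001050j S between n3,n1
  Y(R6) = 0.06993+0.000j S between n0,n2
  Y(C3) = 0.000+0.0003283j S between n0,n3
  Y(R7) = 0.6849+0.000j S between n3,n0
  V1: constraint V(n1)−V(n3) = 9.99
  V2: constraint V(n2)−V(n0) = 4.38
  I1: injects 0.0742 A into n2 (from n3)
Assemble and solve the 5×5 MNA system:
  V(n1)=4.324+0.5220j  V(n2)=4.380+0.000j  V(n3)=-5.666+0.5220j
  i(V1)=-4.388+0.3661j  i(V2)=1.944+0.4150j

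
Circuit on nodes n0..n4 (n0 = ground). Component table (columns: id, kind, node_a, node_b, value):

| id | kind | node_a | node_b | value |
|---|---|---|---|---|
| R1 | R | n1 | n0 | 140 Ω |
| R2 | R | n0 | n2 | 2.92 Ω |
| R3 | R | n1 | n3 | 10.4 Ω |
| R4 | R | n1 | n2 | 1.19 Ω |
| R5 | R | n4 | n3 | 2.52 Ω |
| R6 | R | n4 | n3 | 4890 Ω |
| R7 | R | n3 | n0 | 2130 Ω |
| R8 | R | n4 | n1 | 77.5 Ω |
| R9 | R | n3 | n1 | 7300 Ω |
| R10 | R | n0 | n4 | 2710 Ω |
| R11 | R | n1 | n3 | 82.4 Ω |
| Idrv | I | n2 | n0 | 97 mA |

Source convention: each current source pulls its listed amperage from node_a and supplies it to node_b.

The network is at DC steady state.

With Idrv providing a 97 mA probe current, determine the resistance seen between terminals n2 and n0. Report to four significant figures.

R_eq = 2.854 Ω

Apply KCL at each of the 4 non-ground nodes and solve the resulting linear system.
Node n1: branches {R1, R3, R4, R8, R9, R11} → V_1 = -0.2743
Node n2: branches {R2, R4, Idrv} → V_2 = -0.2769
Node n3: branches {R3, R5, R6, R7, R9, R11} → V_3 = -0.2724
Node n4: branches {R5, R6, R8, R10} → V_4 = -0.2722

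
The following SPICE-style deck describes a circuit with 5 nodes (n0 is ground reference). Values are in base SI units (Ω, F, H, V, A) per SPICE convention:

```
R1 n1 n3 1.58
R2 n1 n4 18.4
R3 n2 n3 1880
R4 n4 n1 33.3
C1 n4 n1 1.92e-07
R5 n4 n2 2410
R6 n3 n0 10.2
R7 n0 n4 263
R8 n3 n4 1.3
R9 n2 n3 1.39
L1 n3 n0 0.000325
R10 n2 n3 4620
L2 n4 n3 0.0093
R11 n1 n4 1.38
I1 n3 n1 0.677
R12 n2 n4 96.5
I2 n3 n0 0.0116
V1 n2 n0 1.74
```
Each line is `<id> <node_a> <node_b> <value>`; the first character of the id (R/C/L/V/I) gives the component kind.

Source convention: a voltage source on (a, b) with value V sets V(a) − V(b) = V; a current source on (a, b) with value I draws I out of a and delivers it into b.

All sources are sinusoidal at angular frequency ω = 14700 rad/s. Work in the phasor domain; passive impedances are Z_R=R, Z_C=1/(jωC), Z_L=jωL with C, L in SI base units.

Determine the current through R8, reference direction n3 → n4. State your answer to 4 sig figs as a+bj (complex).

Apply KCL at each of the 4 non-ground nodes and solve the resulting linear system.
Node n1: branches {R1, R2, R4, C1, R11, I1} → V_1 = 2.074+0.3546j
Node n2: branches {R3, R5, R9, R10, R12, V1} → V_2 = 1.740+0.000j
Node n3: branches {R1, R3, R6, R8, R9, L1, R10, L2, I1, I2} → V_3 = 1.418+0.3564j
Node n4: branches {R2, R4, C1, R5, R7, R8, L2, R11, R12} → V_4 = 1.750+0.3543j
Source currents: i(V1)=-0.2319+0.2605j

-0.2553+0.001599j A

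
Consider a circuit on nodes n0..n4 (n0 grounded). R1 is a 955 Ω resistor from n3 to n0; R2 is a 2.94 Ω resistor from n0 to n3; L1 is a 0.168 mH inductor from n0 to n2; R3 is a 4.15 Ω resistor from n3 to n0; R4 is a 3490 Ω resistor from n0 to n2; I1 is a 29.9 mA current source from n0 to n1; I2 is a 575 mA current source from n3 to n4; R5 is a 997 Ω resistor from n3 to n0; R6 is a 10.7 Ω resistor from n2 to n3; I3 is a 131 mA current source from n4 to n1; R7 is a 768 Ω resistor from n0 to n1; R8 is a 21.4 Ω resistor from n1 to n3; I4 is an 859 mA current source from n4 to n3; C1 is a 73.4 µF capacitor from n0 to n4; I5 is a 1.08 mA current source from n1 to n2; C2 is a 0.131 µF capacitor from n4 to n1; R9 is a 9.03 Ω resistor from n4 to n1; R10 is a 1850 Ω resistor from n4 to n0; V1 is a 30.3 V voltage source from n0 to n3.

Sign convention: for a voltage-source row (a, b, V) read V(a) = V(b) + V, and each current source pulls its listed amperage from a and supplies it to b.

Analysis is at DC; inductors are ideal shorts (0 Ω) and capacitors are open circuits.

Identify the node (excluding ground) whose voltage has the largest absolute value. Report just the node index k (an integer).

4

MNA unknowns: 4 node voltages V₁..V_4 plus 2 source currents (L1, V1)
R1: Y=0.001047 on G[3,0]
R2: Y=0.3401 on G[0,3]
L1: row V0−V2=0, i_L1 at 0,2
R3: Y=0.2410 on G[3,0]
R4: Y=0.0002865 on G[0,2]
I1: z[0]−=0.0299, z[1]+=0.0299
I2: z[3]−=0.575, z[4]+=0.575
R5: Y=0.001003 on G[3,0]
R6: Y=0.09346 on G[2,3]
I3: z[4]−=0.131, z[1]+=0.131
R7: Y=0.001302 on G[0,1]
R8: Y=0.04673 on G[1,3]
I4: z[4]−=0.859, z[3]+=0.859
C1: Y=0.000 on G[0,4]
I5: z[1]−=0.00108, z[2]+=0.00108
C2: Y=0.000 on G[4,1]
R9: Y=0.1107 on G[4,1]
R10: Y=0.0005405 on G[4,0]
V1: row V0−V3=30.3, i_V1 at 0,3
solve → V1=-34.36, V2=0.000, V3=-30.30, V4=-37.93
aux → i_L1=2.831, i_V1=-20.60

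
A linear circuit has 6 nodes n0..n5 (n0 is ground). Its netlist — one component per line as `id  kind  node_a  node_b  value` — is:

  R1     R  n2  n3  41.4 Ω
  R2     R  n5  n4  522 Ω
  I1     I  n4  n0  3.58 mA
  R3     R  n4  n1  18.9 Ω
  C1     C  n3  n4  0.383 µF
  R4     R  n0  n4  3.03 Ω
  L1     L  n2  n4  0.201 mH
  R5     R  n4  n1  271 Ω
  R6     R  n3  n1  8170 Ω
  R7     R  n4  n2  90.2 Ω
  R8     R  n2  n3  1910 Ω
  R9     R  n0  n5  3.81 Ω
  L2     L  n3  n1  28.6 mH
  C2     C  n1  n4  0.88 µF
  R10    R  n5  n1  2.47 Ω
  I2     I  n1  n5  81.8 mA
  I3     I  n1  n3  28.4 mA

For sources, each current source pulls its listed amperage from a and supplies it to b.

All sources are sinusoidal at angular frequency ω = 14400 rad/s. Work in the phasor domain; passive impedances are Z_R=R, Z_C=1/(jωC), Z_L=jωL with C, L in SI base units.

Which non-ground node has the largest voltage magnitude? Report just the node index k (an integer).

Element admittances at ω=14400 rad/s:
  Y(R1) = 0.02415+0.000j S between n2,n3
  Y(R2) = 0.001916+0.000j S between n5,n4
  I1: injects 0.00358 A into n0 (from n4)
  Y(R3) = 0.05291+0.000j S between n4,n1
  Y(C1) = 0.000+0.005515j S between n3,n4
  Y(R4) = 0.3300+0.000j S between n0,n4
  Y(L1) = 0.000-0.3455j S between n2,n4
  Y(R5) = 0.003690+0.000j S between n4,n1
  Y(R6) = 0.0001224+0.000j S between n3,n1
  Y(R7) = 0.01109+0.000j S between n4,n2
  Y(R8) = 0.0005236+0.000j S between n2,n3
  Y(R9) = 0.2625+0.000j S between n0,n5
  Y(L2) = 0.000-0.002428j S between n3,n1
  Y(C2) = 0.000+0.01267j S between n1,n4
  Y(R10) = 0.4049+0.000j S between n5,n1
  I2: injects 0.0818 A into n5 (from n1)
  I3: injects 0.0284 A into n3 (from n1)
Assemble and solve the 5×5 MNA system:
  V(n1)=-0.2736+0.001008j  V(n2)=0.03430+0.08057j  V(n3)=1.174-0.03393j  V(n4)=0.02352-0.0004837j  V(n5)=-0.04322+0.0006083j

3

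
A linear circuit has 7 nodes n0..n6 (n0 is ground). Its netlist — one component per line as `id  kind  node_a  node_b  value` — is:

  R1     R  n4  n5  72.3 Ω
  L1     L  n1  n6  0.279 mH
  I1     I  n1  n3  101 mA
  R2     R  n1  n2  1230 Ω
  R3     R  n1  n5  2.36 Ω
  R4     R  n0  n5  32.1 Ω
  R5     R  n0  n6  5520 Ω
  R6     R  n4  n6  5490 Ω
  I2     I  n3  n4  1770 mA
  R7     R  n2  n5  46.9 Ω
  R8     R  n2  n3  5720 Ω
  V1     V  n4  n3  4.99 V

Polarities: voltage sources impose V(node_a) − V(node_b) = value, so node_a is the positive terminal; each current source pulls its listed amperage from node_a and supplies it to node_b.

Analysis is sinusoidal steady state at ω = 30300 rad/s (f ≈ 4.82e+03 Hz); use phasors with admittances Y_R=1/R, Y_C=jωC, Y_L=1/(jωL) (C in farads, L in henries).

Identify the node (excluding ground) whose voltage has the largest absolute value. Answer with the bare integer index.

MNA unknowns: 6 node voltages V₁..V_6 plus 1 source current (V1)
R1: Y=0.01383+0.000j on G[4,5]
L1: Y=0.000-0.1183j on G[1,6]
I1: z[1]−=0.101, z[3]+=0.101
R2: Y=0.0008130+0.000j on G[1,2]
R3: Y=0.4237+0.000j on G[1,5]
R4: Y=0.03115+0.000j on G[0,5]
R5: Y=0.0001812+0.000j on G[0,6]
R6: Y=0.0001821+0.000j on G[4,6]
I2: z[3]−=1.77, z[4]+=1.77
R7: Y=0.02132+0.000j on G[2,5]
R8: Y=0.0001748+0.000j on G[2,3]
V1: row V4−V3=4.99, i_V1 at 4,3
solve → V1=-0.2333-7.796e-05j, V2=0.009946-6.717e-05j, V3=2.189+8.299e-05j, V4=7.179+8.299e-05j, V5=0.001356-6.799e-05j, V6=-0.2332+0.01169j
aux → i_V1=1.669+2.625e-08j

4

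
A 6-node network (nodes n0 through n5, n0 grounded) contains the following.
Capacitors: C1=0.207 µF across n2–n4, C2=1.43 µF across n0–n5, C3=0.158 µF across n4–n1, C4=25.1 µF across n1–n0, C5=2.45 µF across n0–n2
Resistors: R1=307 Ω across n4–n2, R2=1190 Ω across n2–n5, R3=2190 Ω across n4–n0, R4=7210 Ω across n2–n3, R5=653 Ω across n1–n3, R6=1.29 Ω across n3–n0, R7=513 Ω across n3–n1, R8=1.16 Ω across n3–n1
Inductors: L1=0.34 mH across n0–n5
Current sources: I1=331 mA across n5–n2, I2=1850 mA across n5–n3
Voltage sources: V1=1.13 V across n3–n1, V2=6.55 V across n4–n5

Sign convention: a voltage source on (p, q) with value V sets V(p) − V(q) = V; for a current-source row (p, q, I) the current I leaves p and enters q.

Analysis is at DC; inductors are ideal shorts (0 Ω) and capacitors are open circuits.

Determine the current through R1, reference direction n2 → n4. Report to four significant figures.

Element admittances at DC:
  Y(C1) = 0.000 S between n2,n4
  Y(R1) = 0.003257 S between n4,n2
  Y(R2) = 0.0008403 S between n2,n5
  Y(C2) = 0.000 S between n0,n5
  Y(R3) = 0.0004566 S between n4,n0
  Y(C3) = 0.000 S between n4,n1
  Y(R4) = 0.0001387 S between n2,n3
  L1: short n0↔n5 (DC inductor)
  Y(C4) = 0.000 S between n1,n0
  Y(C5) = 0.000 S between n0,n2
  Y(R5) = 0.001531 S between n1,n3
  Y(R6) = 0.7752 S between n3,n0
  Y(R7) = 0.001949 S between n3,n1
  Y(R8) = 0.8621 S between n3,n1
  I1: injects 0.331 A into n2 (from n5)
  I2: injects 1.85 A into n3 (from n5)
  V1: constraint V(n3)−V(n1) = 1.13
  V2: constraint V(n4)−V(n5) = 6.55
Assemble and solve the 8×8 MNA system:
  V(n1)=1.271  V(n2)=83.25  V(n3)=2.401  V(n4)=6.550  V(n5)=0.000
  i(L1)=1.864  i(V1)=-0.9781  i(V2)=0.2468

0.2498 A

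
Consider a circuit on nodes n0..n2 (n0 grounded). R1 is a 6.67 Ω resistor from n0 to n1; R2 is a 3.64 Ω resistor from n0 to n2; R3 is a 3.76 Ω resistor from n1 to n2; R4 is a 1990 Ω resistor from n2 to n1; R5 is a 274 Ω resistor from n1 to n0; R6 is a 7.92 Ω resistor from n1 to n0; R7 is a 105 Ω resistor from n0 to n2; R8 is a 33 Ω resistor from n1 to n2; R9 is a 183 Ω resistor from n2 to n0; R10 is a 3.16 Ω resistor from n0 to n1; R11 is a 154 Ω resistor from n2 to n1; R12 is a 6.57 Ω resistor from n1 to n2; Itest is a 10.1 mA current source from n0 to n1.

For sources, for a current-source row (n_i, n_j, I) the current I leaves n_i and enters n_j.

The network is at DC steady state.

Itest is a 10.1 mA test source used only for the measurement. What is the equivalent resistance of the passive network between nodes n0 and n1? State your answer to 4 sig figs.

Apply KCL at each of the 2 non-ground nodes and solve the resulting linear system.
Node n1: branches {R1, R3, R4, R5, R6, R8, R10, R11, R12, Itest} → V_1 = 0.01306
Node n2: branches {R2, R3, R4, R7, R8, R9, R11, R12} → V_2 = 0.007982

R_eq = 1.293 Ω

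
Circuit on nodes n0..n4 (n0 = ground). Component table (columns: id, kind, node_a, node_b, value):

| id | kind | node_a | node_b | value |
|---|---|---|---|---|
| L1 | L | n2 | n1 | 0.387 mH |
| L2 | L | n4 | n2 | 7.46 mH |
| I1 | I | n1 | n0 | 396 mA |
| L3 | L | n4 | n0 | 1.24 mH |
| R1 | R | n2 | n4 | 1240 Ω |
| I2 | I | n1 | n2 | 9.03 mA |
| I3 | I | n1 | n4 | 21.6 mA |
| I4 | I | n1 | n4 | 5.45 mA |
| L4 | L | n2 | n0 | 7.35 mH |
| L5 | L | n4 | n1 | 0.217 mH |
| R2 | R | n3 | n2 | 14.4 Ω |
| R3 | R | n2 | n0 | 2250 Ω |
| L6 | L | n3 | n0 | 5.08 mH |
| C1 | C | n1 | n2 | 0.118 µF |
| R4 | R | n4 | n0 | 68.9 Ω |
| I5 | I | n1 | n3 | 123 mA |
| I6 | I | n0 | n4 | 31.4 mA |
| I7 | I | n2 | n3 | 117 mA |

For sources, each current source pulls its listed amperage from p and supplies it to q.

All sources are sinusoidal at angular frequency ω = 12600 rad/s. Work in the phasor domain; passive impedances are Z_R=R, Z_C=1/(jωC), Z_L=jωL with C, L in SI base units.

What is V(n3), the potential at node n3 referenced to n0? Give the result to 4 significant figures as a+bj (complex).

2.663-3.191j V

MNA unknowns: 4 node voltages V₁..V_4
L1: Y=0.000-0.2051j on G[2,1]
L2: Y=0.000-0.01064j on G[4,2]
I1: z[1]−=0.396, z[0]+=0.396
L3: Y=0.000-0.06400j on G[4,0]
R1: Y=0.0008065+0.000j on G[2,4]
I2: z[1]−=0.00903, z[2]+=0.00903
I3: z[1]−=0.0216, z[4]+=0.0216
I4: z[1]−=0.00545, z[4]+=0.00545
L4: Y=0.000-0.01080j on G[2,0]
L5: Y=0.000-0.3657j on G[4,1]
R2: Y=0.06944+0.000j on G[3,2]
R3: Y=0.0004444+0.000j on G[2,0]
L6: Y=0.000-0.01562j on G[3,0]
C1: Y=0.000+0.001487j on G[1,2]
R4: Y=0.01451+0.000j on G[4,0]
I5: z[1]−=0.123, z[3]+=0.123
I6: z[0]−=0.0314, z[4]+=0.0314
I7: z[2]−=0.117, z[3]+=0.117
solve → V1=-1.389-4.879j, V2=-1.511-3.790j, V3=2.663-3.191j, V4=-1.321-3.968j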